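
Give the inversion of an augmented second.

Interval numbers invert to sum to nine: 2 + 7 = 9, so a second inverts to a seventh.
The quality also flips — augmented becomes diminished — giving a diminished seventh.

diminished seventh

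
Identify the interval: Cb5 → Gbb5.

C to G spans five letter names (C-D-E-F-G): a fifth.
Cb5 to Gbb5 spans 6 semitones — one semitone narrower than the perfect fifth (7) — giving a diminished fifth.

diminished 5th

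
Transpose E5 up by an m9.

F6

Counting two letter names plus an octave up from E lands on F.
A minor ninth is 13 semitones; 13 semitones up from E5 gives F6.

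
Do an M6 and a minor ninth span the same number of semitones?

9 semitones (major sixth) vs 13 semitones (minor ninth): not equal.

No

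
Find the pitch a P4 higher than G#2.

Four letter names up from G: C.
A perfect fourth spans 5 semitones, so from G#2 the target pitch is C#3.

C#3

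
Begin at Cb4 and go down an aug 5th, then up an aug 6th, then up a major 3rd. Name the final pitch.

F4

Cb4 down an augmented fifth → Fbb3 (8 semitones).
Up an augmented sixth from Fbb3: Db4 (10 semitones up).
Db4 up a major third → F4 (4 semitones).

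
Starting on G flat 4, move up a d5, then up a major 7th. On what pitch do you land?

C flat 6

Gb4 up a diminished fifth → Dbb5 (6 semitones).
Dbb5 up a major seventh → Cb6 (11 semitones).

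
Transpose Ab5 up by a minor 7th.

Gb6

Seven letter names up from A: G.
Moving 10 semitones up from Ab5 (the size of a minor seventh) reaches Gb6.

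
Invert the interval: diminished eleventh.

A5

First reduce the compound diminished eleventh to its simple form, a diminished fourth.
Inverted interval numbers add to nine, so a fourth pairs with a fifth (4 + 5 = 9).
The quality also flips — diminished becomes augmented — giving an augmented fifth.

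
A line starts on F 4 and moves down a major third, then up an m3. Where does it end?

Down a major third from F4: Db4 (4 semitones down).
Db4 up a minor third → Fb4 (3 semitones).

F flat 4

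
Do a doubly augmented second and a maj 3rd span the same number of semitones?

Both span 4 semitones: a doubly augmented second and a major third are the same chromatic distance.

Yes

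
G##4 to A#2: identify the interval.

M14

Descending from G##4 to A#2 is the same interval as ascending A#2 to G##4.
A to G spans seven letter names (A-B-C-D-E-F-G), plus an octave: a fourteenth.
A#2 to G##4 is 23 semitones, matching the major fourteenth exactly, so the quality is major.
(Equivalently, a compound major seventh: a major seventh plus an octave.)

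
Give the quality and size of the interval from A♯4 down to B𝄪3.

diminished 7th

Descending from A#4 to B##3 is the same interval as ascending B##3 to A#4.
B to A spans seven letter names (B-C-D-E-F-G-A): a seventh.
A major seventh would be 11 semitones; B##3 to A#4 is 9, two semitones narrower, so the interval is diminished.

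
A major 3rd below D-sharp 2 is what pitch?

B 1

Counting three letter names down from D lands on B.
A major third spans 4 semitones, so from D#2 the target pitch is B1.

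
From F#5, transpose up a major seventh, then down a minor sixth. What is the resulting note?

Up a major seventh from F#5: E#6 (11 semitones up).
E#6 down a minor sixth → G##5 (8 semitones).

G##5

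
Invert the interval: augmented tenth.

diminished sixth

First reduce the compound augmented tenth to its simple form, an augmented third.
Inverted interval numbers add to nine, so a third pairs with a sixth (3 + 6 = 9).
And augmented becomes diminished under inversion, so we get a diminished sixth.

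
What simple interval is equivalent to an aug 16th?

Each octave removed subtracts seven from the number: 16 − 14 = 2.
So an augmented sixteenth is 2 octaves plus an augmented second. The quality is unchanged.

augmented 2nd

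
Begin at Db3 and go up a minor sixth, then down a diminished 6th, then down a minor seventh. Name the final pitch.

E2

Up a minor sixth from Db3: Bbb3 (8 semitones up).
Down a diminished sixth from Bbb3: D3 (7 semitones down).
Down a minor seventh from D3: E2 (10 semitones down).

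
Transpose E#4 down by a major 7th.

Seven letter names down from E: F.
Moving 11 semitones down from E#4 (the size of a major seventh) reaches F#3.

F#3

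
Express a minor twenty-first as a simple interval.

minor 7th

Take out 2 octaves (14 from the number): 21 − 14 = 7.
That makes a minor twenty-first a compound minor seventh — 2 octaves plus a minor seventh.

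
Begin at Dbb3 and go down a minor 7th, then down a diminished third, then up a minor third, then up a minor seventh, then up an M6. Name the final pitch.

Down a minor seventh from Dbb3: Ebb2 (10 semitones down).
Ebb2 down a diminished third → C2 (2 semitones).
C2 up a minor third → Eb2 (3 semitones).
A minor seventh up from Eb2 is Db3.
Up a major sixth from Db3: Bb3 (9 semitones up).

Bb3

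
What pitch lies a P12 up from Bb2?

F4

The twelfth's letter: B up five letter names plus an octave → F.
Moving 19 semitones up from Bb2 (the size of a perfect twelfth) reaches F4.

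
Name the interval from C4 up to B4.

M7

C to B spans seven letter names (C-D-E-F-G-A-B), so the interval is some kind of seventh.
C4 to B4 is 11 semitones, matching the major seventh exactly, so the quality is major.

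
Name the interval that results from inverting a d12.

First reduce the compound diminished twelfth to its simple form, a diminished fifth.
The rule of nine gives the new number: 9 − 5 = 4, so a fifth becomes a fourth.
And diminished becomes augmented under inversion, so we get an augmented fourth.

A4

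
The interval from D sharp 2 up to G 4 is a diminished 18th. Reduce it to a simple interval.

diminished fourth

Each octave removed subtracts seven from the number: 18 − 14 = 4.
So a diminished eighteenth is 2 octaves plus a diminished fourth. The quality is unchanged.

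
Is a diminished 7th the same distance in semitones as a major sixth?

A diminished seventh = 9 semitones = a major sixth; enharmonically equal.

Yes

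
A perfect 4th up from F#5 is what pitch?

The fourth takes the letter from F up to B.
Moving 5 semitones up from F#5 (the size of a perfect fourth) reaches B5.

B5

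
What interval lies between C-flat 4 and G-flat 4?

C to G spans five letter names (C-D-E-F-G), so the interval is some kind of fifth.
The perfect fifth spans 7 semitones, and Cb4 to Gb4 is exactly 7 semitones — so this is a perfect fifth.

perfect 5th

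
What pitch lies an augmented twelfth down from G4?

Cb3

The twelfth's letter: G down five letter names plus an octave → C.
An augmented twelfth is 20 semitones; 20 semitones down from G4 gives Cb3.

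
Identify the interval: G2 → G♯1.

d8

Descending from G2 to G#1 is the same interval as ascending G#1 to G2.
G to G is the same letter name, plus an octave — that makes it an octave of some quality.
G#1 to G2 spans 11 semitones — one semitone narrower than the perfect octave (12) — giving a diminished octave.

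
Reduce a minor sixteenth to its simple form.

minor second

Take out 2 octaves (14 from the number): 16 − 14 = 2.
That makes a minor sixteenth a compound minor second — 2 octaves plus a minor second.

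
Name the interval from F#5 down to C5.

augmented fourth

Descending from F#5 to C5 is the same interval as ascending C5 to F#5.
C to F spans four letter names (C-D-E-F) — that makes it a fourth of some quality.
C5 to F#5 spans 6 semitones — one semitone wider than the perfect fourth (5) — giving an augmented fourth.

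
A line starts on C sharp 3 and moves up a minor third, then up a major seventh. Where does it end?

D sharp 4

A minor third up from C#3 is E3.
E3 up a major seventh → D#4 (11 semitones).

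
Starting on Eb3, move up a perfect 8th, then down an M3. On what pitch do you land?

Cb4

A perfect octave up from Eb3 is Eb4.
Eb4 down a major third → Cb4 (4 semitones).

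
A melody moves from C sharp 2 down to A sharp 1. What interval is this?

minor third

Descending from C#2 to A#1 is the same interval as ascending A#1 to C#2.
A to C spans three letter names (A-B-C), so the interval is some kind of third.
At 3 semitones, A#1→C#2 falls one short of a major third: minor.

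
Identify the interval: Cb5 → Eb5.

major third

C to E spans three letter names (C-D-E), so the interval is some kind of third.
Cb5 to Eb5 is 4 semitones, matching the major third exactly, so the quality is major.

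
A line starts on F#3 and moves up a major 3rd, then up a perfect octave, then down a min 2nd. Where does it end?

G##4

Up a major third from F#3: A#3 (4 semitones up).
A perfect octave up from A#3 is A#4.
A minor second down from A#4 is G##4.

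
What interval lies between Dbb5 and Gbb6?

perfect eleventh

D to G spans four letter names (D-E-F-G), plus an octave — that makes it an eleventh of some quality.
Dbb5 to Gbb6 is 17 semitones, matching the perfect eleventh exactly, so the quality is perfect.
(Equivalently, a compound perfect fourth: a perfect fourth plus an octave.)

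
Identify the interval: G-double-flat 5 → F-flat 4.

minor ninth

Descending from Gbb5 to Fb4 is the same interval as ascending Fb4 to Gbb5.
F to G spans two letter names (F-G), plus an octave: a ninth.
Fb4 to Gbb5 is 13 semitones, a half step short of the major ninth (14), so this is minor.
(Equivalently, a compound minor second: a minor second plus an octave.)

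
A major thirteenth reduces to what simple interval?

Subtracting seven from the interval number removes an octave: 13 − 7 = 6.
Quality carries through unchanged, so the simple form is a major sixth.

major 6th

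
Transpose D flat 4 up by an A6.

The sixth takes the letter from D up to B.
An augmented sixth is 10 semitones; 10 semitones up from Db4 gives B4.

B 4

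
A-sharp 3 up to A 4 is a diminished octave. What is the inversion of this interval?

A1

The rule of nine gives the new number: 9 − 8 = 1, so an octave becomes a unison.
Quality inverts too: diminished becomes augmented. That makes the inversion an augmented unison.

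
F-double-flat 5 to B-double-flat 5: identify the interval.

augmented fourth

F to B spans four letter names (F-G-A-B): a fourth.
Fbb5 to Bbb5 spans 6 semitones — one semitone wider than the perfect fourth (5) — giving an augmented fourth.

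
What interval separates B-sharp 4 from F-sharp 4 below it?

augmented fourth

Descending from B#4 to F#4 is the same interval as ascending F#4 to B#4.
F to B spans four letter names (F-G-A-B): a fourth.
F#4 to B#4 spans 6 semitones — one semitone wider than the perfect fourth (5) — giving an augmented fourth.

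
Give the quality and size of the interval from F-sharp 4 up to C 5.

F to C spans five letter names (F-G-A-B-C): a fifth.
A perfect fifth would be 7 semitones; F#4 to C5 is 6, one semitone narrower, so the interval is diminished.

d5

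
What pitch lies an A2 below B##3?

A#3

Two letter names down from B: A.
An augmented second is 3 semitones; 3 semitones down from B##3 gives A#3.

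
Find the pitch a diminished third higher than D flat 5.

F double-flat 5

Counting three letter names up from D lands on F.
A diminished third spans 2 semitones, so from Db5 the target pitch is Fbb5.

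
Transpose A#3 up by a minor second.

B3

Counting two letter names up from A lands on B.
A minor second spans 1 semitone, so from A#3 the target pitch is B3.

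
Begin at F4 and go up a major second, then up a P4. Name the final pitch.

C5

A major second up from F4 is G4.
A perfect fourth up from G4 is C5.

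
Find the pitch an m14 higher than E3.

D5

The fourteenth's letter: E up seven letter names plus an octave → D.
Moving 22 semitones up from E3 (the size of a minor fourteenth) reaches D5.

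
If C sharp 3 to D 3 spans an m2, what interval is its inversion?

Interval numbers invert to sum to nine: 2 + 7 = 9, so a second inverts to a seventh.
And minor becomes major under inversion, so we get a major seventh.

major seventh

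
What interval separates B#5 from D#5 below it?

major sixth

Descending from B#5 to D#5 is the same interval as ascending D#5 to B#5.
D to B spans six letter names (D-E-F-G-A-B), so the interval is some kind of sixth.
D#5 to B#5 is 9 semitones, matching the major sixth exactly, so the quality is major.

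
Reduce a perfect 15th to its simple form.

perfect 8th

Take out an octave (7 from the number): 15 − 7 = 8.
So a perfect fifteenth is an octave plus a perfect octave. The quality is unchanged.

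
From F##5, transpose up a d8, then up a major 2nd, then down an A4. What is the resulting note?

D6

Up a diminished octave from F##5: F#6 (11 semitones up).
Up a major second from F#6: G#6 (2 semitones up).
Down an augmented fourth from G#6: D6 (6 semitones down).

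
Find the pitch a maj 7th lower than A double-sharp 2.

B sharp 1

Seven letter names down from A: B.
A major seventh spans 11 semitones, so from A##2 the target pitch is B#1.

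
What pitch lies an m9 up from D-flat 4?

E-double-flat 5

Counting two letter names plus an octave up from D lands on E.
A minor ninth spans 13 semitones, so from Db4 the target pitch is Ebb5.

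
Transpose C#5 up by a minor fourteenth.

Counting seven letter names plus an octave up from C lands on B.
Moving 22 semitones up from C#5 (the size of a minor fourteenth) reaches B6.

B6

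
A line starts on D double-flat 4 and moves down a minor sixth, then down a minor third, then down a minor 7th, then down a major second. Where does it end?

Dbb4 down a minor sixth → Fb3 (8 semitones).
Down a minor third from Fb3: Db3 (3 semitones down).
Db3 down a minor seventh → Eb2 (10 semitones).
A major second down from Eb2 is Db2.

D flat 2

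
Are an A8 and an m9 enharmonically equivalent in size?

Yes

An augmented octave = 13 semitones = a minor ninth; enharmonically equal.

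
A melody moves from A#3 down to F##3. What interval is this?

Descending from A#3 to F##3 is the same interval as ascending F##3 to A#3.
F to A spans three letter names (F-G-A): a third.
F##3 to A#3 is 3 semitones, a half step short of the major third (4), so this is minor.

minor third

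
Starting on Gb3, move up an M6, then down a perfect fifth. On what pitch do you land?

Ab3

A major sixth up from Gb3 is Eb4.
Eb4 down a perfect fifth → Ab3 (7 semitones).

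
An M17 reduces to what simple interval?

Each octave removed subtracts seven from the number: 17 − 14 = 3.
Quality carries through unchanged, so the simple form is a major third.

M3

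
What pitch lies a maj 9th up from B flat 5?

Two letters up from B (plus an octave) reaches C.
A major ninth spans 14 semitones, so from Bb5 the target pitch is C7.

C 7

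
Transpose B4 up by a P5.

F#5

The fifth takes the letter from B up to F.
A perfect fifth spans 7 semitones, so from B4 the target pitch is F#5.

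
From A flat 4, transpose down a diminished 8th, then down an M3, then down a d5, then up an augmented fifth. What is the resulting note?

Down a diminished octave from Ab4: A3 (11 semitones down).
A major third down from A3 is F3.
Down a diminished fifth from F3: B2 (6 semitones down).
Up an augmented fifth from B2: F##3 (8 semitones up).

F double-sharp 3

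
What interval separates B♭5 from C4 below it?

m14

Descending from Bb5 to C4 is the same interval as ascending C4 to Bb5.
C to B spans seven letter names (C-D-E-F-G-A-B), plus an octave — that makes it a fourteenth of some quality.
At 22 semitones, C4→Bb5 falls one short of a major fourteenth: minor.
(Equivalently, a compound minor seventh: a minor seventh plus an octave.)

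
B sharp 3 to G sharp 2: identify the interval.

Descending from B#3 to G#2 is the same interval as ascending G#2 to B#3.
G to B spans three letter names (G-A-B), plus an octave, so the interval is some kind of tenth.
G#2 to B#3 is 16 semitones, matching the major tenth exactly, so the quality is major.
(Equivalently, a compound major third: a major third plus an octave.)

major 10th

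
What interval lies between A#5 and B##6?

A9

A to B spans two letter names (A-B), plus an octave — that makes it a ninth of some quality.
A major ninth would be 14 semitones; A#5 to B##6 is 15, one semitone wider, so the interval is augmented.
(Equivalently, a compound augmented second: an augmented second plus an octave.)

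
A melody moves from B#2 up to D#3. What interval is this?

B to D spans three letter names (B-C-D) — that makes it a third of some quality.
A major third would be 4 semitones, but B#2 to D#3 is 3 — one semitone narrower, making it a minor third.

minor third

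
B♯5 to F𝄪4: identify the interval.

Descending from B#5 to F##4 is the same interval as ascending F##4 to B#5.
F to B spans four letter names (F-G-A-B), plus an octave — that makes it an eleventh of some quality.
F##4 to B#5 is 17 semitones, matching the perfect eleventh exactly, so the quality is perfect.
(Equivalently, a compound perfect fourth: a perfect fourth plus an octave.)

perfect 11th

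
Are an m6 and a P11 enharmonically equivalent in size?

A minor sixth is 8 semitones but a perfect eleventh is 17 semitones — different sizes.

No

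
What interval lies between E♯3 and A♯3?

E to A spans four letter names (E-F-G-A), so the interval is some kind of fourth.
E#3 to A#3 is 5 semitones, matching the perfect fourth exactly, so the quality is perfect.

perfect 4th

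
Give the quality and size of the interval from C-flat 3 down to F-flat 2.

Descending from Cb3 to Fb2 is the same interval as ascending Fb2 to Cb3.
F to C spans five letter names (F-G-A-B-C), so the interval is some kind of fifth.
Counting semitones, Fb2→Cb3 is 7, which is the perfect fifth.

perfect 5th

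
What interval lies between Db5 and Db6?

perfect octave

D to D is the same letter name, plus an octave, so the interval is some kind of octave.
Db5 to Db6 is 12 semitones, matching the perfect octave exactly, so the quality is perfect.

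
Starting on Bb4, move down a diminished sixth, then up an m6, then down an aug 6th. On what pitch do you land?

Db4

Down a diminished sixth from Bb4: D#4 (7 semitones down).
D#4 up a minor sixth → B4 (8 semitones).
An augmented sixth down from B4 is Db4.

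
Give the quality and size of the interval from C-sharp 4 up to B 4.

m7

C to B spans seven letter names (C-D-E-F-G-A-B): a seventh.
A major seventh would be 11 semitones, but C#4 to B4 is 10 — one semitone narrower, making it a minor seventh.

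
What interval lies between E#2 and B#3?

perfect 12th

E to B spans five letter names (E-F-G-A-B), plus an octave: a twelfth.
Counting semitones, E#2→B#3 is 19, which is the perfect twelfth.
(Equivalently, a compound perfect fifth: a perfect fifth plus an octave.)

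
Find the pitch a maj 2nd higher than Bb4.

Two letter names up from B: C.
Moving 2 semitones up from Bb4 (the size of a major second) reaches C5.

C5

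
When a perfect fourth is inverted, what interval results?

P5

Inverted interval numbers add to nine, so a fourth pairs with a fifth (4 + 5 = 9).
Quality inverts too: perfect stays perfect. That makes the inversion a perfect fifth.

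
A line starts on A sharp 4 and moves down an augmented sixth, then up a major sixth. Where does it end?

A 4

A#4 down an augmented sixth → C4 (10 semitones).
C4 up a major sixth → A4 (9 semitones).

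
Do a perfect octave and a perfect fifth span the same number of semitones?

No

12 semitones (perfect octave) vs 7 semitones (perfect fifth): not equal.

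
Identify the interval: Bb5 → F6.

B to F spans five letter names (B-C-D-E-F): a fifth.
The perfect fifth spans 7 semitones, and Bb5 to F6 is exactly 7 semitones — so this is a perfect fifth.

perfect 5th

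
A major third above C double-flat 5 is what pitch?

E double-flat 5

Counting three letter names up from C lands on E.
Moving 4 semitones up from Cbb5 (the size of a major third) reaches Ebb5.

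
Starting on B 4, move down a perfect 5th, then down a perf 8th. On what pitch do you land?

E 3

A perfect fifth down from B4 is E4.
Down a perfect octave from E4: E3 (12 semitones down).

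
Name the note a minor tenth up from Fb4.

Counting three letter names plus an octave up from F lands on A.
A minor tenth spans 15 semitones, so from Fb4 the target pitch is Abb5.

Abb5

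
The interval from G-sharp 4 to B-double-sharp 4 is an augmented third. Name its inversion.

diminished 6th

Interval numbers invert to sum to nine: 3 + 6 = 9, so a third inverts to a sixth.
And augmented becomes diminished under inversion, so we get a diminished sixth.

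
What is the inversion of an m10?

First reduce the compound minor tenth to its simple form, a minor third.
Interval numbers invert to sum to nine: 3 + 6 = 9, so a third inverts to a sixth.
The quality also flips — minor becomes major — giving a major sixth.

M6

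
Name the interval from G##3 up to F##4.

G to F spans seven letter names (G-A-B-C-D-E-F) — that makes it a seventh of some quality.
A major seventh would be 11 semitones, but G##3 to F##4 is 10 — one semitone narrower, making it a minor seventh.

minor seventh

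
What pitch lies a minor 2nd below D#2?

The second takes the letter from D down to C.
Moving 1 semitone down from D#2 (the size of a minor second) reaches C##2.

C##2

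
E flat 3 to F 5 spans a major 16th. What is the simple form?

Subtracting seven from the interval number removes an octave: 16 − 14 = 2.
That makes a major sixteenth a compound major second — 2 octaves plus a major second.

major 2nd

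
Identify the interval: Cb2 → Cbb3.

C to C is the same letter name, plus an octave: an octave.
The perfect octave is 12 semitones; here we have 11, one semitone narrower: diminished.

diminished 8th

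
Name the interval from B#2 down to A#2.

Descending from B#2 to A#2 is the same interval as ascending A#2 to B#2.
A to B spans two letter names (A-B): a second.
A#2 to B#2 is 2 semitones, matching the major second exactly, so the quality is major.

major 2nd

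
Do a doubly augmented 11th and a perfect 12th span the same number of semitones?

Both span 19 semitones: a doubly augmented eleventh and a perfect twelfth are the same chromatic distance.

Yes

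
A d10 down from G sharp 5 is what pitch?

The tenth's letter: G down three letter names plus an octave → E.
Moving 14 semitones down from G#5 (the size of a diminished tenth) reaches E##4.

E double-sharp 4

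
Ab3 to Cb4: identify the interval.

A to C spans three letter names (A-B-C) — that makes it a third of some quality.
A major third would be 4 semitones, but Ab3 to Cb4 is 3 — one semitone narrower, making it a minor third.

m3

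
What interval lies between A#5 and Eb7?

A to E spans five letter names (A-B-C-D-E), plus an octave — that makes it a twelfth of some quality.
The perfect twelfth is 19 semitones; here we have 17, two semitones narrower: doubly diminished.
(Equivalently, a compound doubly diminished fifth: a doubly diminished fifth plus an octave.)

doubly diminished twelfth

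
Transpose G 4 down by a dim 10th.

Counting three letter names plus an octave down from G lands on E.
A diminished tenth spans 14 semitones, so from G4 the target pitch is E#3.

E-sharp 3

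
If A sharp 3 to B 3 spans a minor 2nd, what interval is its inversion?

major 7th

The rule of nine gives the new number: 9 − 2 = 7, so a second becomes a seventh.
The quality also flips — minor becomes major — giving a major seventh.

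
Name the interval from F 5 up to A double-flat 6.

diminished tenth

F to A spans three letter names (F-G-A), plus an octave: a tenth.
The major tenth is 16 semitones; here we have 14, two semitones narrower: diminished.
(Equivalently, a compound diminished third: a diminished third plus an octave.)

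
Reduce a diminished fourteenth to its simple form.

Each octave removed subtracts seven from the number: 14 − 7 = 7.
That makes a diminished fourteenth a compound diminished seventh — an octave plus a diminished seventh.

diminished 7th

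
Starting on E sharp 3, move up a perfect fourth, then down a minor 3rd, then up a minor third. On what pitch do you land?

A perfect fourth up from E#3 is A#3.
A#3 down a minor third → F##3 (3 semitones).
A minor third up from F##3 is A#3.

A sharp 3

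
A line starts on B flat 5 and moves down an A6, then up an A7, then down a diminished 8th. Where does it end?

C sharp 5

Down an augmented sixth from Bb5: Dbb5 (10 semitones down).
An augmented seventh up from Dbb5 is C6.
A diminished octave down from C6 is C#5.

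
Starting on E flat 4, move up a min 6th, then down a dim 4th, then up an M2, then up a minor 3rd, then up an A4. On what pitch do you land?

Eb4 up a minor sixth → Cb5 (8 semitones).
Cb5 down a diminished fourth → G4 (4 semitones).
A major second up from G4 is A4.
A4 up a minor third → C5 (3 semitones).
Up an augmented fourth from C5: F#5 (6 semitones up).

F sharp 5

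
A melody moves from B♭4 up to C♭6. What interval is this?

B to C spans two letter names (B-C), plus an octave, so the interval is some kind of ninth.
A major ninth would be 14 semitones, but Bb4 to Cb6 is 13 — one semitone narrower, making it a minor ninth.
(Equivalently, a compound minor second: a minor second plus an octave.)

minor 9th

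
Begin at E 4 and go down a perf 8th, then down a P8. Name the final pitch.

Down a perfect octave from E4: E3 (12 semitones down).
E3 down a perfect octave → E2 (12 semitones).

E 2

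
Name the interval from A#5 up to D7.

A to D spans four letter names (A-B-C-D), plus an octave: an eleventh.
A perfect eleventh would be 17 semitones; A#5 to D7 is 16, one semitone narrower, so the interval is diminished.
(Equivalently, a compound diminished fourth: a diminished fourth plus an octave.)

d11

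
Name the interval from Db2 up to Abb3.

diminished twelfth

D to A spans five letter names (D-E-F-G-A), plus an octave: a twelfth.
Db2 to Abb3 spans 18 semitones — one semitone narrower than the perfect twelfth (19) — giving a diminished twelfth.
(Equivalently, a compound diminished fifth: a diminished fifth plus an octave.)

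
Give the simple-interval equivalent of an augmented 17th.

Each octave removed subtracts seven from the number: 17 − 14 = 3.
That makes an augmented seventeenth a compound augmented third — 2 octaves plus an augmented third.

A3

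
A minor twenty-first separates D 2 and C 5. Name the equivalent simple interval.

minor 7th

Take out 2 octaves (14 from the number): 21 − 14 = 7.
Quality carries through unchanged, so the simple form is a minor seventh.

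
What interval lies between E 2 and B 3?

E to B spans five letter names (E-F-G-A-B), plus an octave — that makes it a twelfth of some quality.
Counting semitones, E2→B3 is 19, which is the perfect twelfth.
(Equivalently, a compound perfect fifth: a perfect fifth plus an octave.)

perfect 12th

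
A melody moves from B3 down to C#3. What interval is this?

Descending from B3 to C#3 is the same interval as ascending C#3 to B3.
C to B spans seven letter names (C-D-E-F-G-A-B), so the interval is some kind of seventh.
At 10 semitones, C#3→B3 falls one short of a major seventh: minor.

minor 7th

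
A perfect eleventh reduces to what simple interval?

perfect 4th

Take out an octave (7 from the number): 11 − 7 = 4.
So a perfect eleventh is an octave plus a perfect fourth. The quality is unchanged.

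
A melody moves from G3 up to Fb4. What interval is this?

diminished seventh

G to F spans seven letter names (G-A-B-C-D-E-F): a seventh.
The major seventh is 11 semitones; here we have 9, two semitones narrower: diminished.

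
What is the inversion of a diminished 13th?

First reduce the compound diminished thirteenth to its simple form, a diminished sixth.
Interval numbers invert to sum to nine: 6 + 3 = 9, so a sixth inverts to a third.
Quality inverts too: diminished becomes augmented. That makes the inversion an augmented third.

augmented third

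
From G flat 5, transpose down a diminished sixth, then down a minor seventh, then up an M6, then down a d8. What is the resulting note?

A double-sharp 3

A diminished sixth down from Gb5 is B4.
Down a minor seventh from B4: C#4 (10 semitones down).
C#4 up a major sixth → A#4 (9 semitones).
Down a diminished octave from A#4: A##3 (11 semitones down).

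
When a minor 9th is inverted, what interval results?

M7

First reduce the compound minor ninth to its simple form, a minor second.
Inverted interval numbers add to nine, so a second pairs with a seventh (2 + 7 = 9).
Quality inverts too: minor becomes major. That makes the inversion a major seventh.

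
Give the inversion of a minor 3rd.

M6

The rule of nine gives the new number: 9 − 3 = 6, so a third becomes a sixth.
And minor becomes major under inversion, so we get a major sixth.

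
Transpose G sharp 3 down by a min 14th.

The fourteenth's letter: G down seven letter names plus an octave → A.
A minor fourteenth is 22 semitones; 22 semitones down from G#3 gives A#1.

A sharp 1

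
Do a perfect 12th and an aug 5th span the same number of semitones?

No

19 semitones (perfect twelfth) vs 8 semitones (augmented fifth): not equal.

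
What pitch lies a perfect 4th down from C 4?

G 3

Four letter names down from C: G.
Moving 5 semitones down from C4 (the size of a perfect fourth) reaches G3.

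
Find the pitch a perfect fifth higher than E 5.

The fifth takes the letter from E up to B.
A perfect fifth is 7 semitones; 7 semitones up from E5 gives B5.

B 5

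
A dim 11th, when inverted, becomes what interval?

A5

First reduce the compound diminished eleventh to its simple form, a diminished fourth.
The rule of nine gives the new number: 9 − 4 = 5, so a fourth becomes a fifth.
The quality also flips — diminished becomes augmented — giving an augmented fifth.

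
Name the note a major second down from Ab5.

Gb5

Counting two letter names down from A lands on G.
Moving 2 semitones down from Ab5 (the size of a major second) reaches Gb5.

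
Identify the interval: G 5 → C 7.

G to C spans four letter names (G-A-B-C), plus an octave — that makes it an eleventh of some quality.
G5 to C7 is 17 semitones, matching the perfect eleventh exactly, so the quality is perfect.
(Equivalently, a compound perfect fourth: a perfect fourth plus an octave.)

P11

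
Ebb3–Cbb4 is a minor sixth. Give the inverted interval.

Inverted interval numbers add to nine, so a sixth pairs with a third (6 + 3 = 9).
And minor becomes major under inversion, so we get a major third.

M3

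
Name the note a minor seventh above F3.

Counting seven letter names up from F lands on E.
Moving 10 semitones up from F3 (the size of a minor seventh) reaches Eb4.

Eb4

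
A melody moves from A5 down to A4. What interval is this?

Descending from A5 to A4 is the same interval as ascending A4 to A5.
A to A is the same letter name, plus an octave — that makes it an octave of some quality.
A4 to A5 is 12 semitones, matching the perfect octave exactly, so the quality is perfect.

perfect 8th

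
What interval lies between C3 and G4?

C to G spans five letter names (C-D-E-F-G), plus an octave, so the interval is some kind of twelfth.
Counting semitones, C3→G4 is 19, which is the perfect twelfth.
(Equivalently, a compound perfect fifth: a perfect fifth plus an octave.)

P12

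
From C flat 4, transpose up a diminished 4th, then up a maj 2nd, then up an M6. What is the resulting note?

Cb4 up a diminished fourth → Fbb4 (4 semitones).
A major second up from Fbb4 is Gbb4.
A major sixth up from Gbb4 is Ebb5.

E double-flat 5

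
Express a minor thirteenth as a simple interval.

Subtracting seven from the interval number removes an octave: 13 − 7 = 6.
So a minor thirteenth is an octave plus a minor sixth. The quality is unchanged.

minor sixth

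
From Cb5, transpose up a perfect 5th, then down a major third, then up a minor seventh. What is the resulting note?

Dbb6

Cb5 up a perfect fifth → Gb5 (7 semitones).
Down a major third from Gb5: Ebb5 (4 semitones down).
A minor seventh up from Ebb5 is Dbb6.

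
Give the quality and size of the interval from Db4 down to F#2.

diminished 13th

Descending from Db4 to F#2 is the same interval as ascending F#2 to Db4.
F to D spans six letter names (F-G-A-B-C-D), plus an octave: a thirteenth.
The major thirteenth is 21 semitones; here we have 19, two semitones narrower: diminished.
(Equivalently, a compound diminished sixth: a diminished sixth plus an octave.)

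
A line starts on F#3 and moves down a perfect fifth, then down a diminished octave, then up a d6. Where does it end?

Down a perfect fifth from F#3: B2 (7 semitones down).
A diminished octave down from B2 is B#1.
B#1 up a diminished sixth → G2 (7 semitones).

G2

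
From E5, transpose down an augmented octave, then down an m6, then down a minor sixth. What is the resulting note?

An augmented octave down from E5 is Eb4.
A minor sixth down from Eb4 is G3.
A minor sixth down from G3 is B2.

B2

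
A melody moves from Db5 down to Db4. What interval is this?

Descending from Db5 to Db4 is the same interval as ascending Db4 to Db5.
D to D is the same letter name, plus an octave — that makes it an octave of some quality.
The perfect octave spans 12 semitones, and Db4 to Db5 is exactly 12 semitones — so this is a perfect octave.

P8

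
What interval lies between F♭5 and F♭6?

F to F is the same letter name, plus an octave: an octave.
The perfect octave spans 12 semitones, and Fb5 to Fb6 is exactly 12 semitones — so this is a perfect octave.

perfect octave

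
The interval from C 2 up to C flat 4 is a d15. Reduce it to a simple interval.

Take out an octave (7 from the number): 15 − 7 = 8.
Quality carries through unchanged, so the simple form is a diminished octave.

d8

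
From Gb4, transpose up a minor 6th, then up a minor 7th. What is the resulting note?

Up a minor sixth from Gb4: Ebb5 (8 semitones up).
A minor seventh up from Ebb5 is Dbb6.

Dbb6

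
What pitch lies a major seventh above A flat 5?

Seven letter names up from A: G.
Moving 11 semitones up from Ab5 (the size of a major seventh) reaches G6.

G 6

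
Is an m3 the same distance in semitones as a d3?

No

A minor third is 3 semitones but a diminished third is 2 semitones — different sizes.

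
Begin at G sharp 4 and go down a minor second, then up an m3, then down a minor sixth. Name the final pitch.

C double-sharp 4

A minor second down from G#4 is F##4.
A minor third up from F##4 is A#4.
A#4 down a minor sixth → C##4 (8 semitones).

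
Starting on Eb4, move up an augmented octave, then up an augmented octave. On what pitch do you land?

E#6

Eb4 up an augmented octave → E5 (13 semitones).
Up an augmented octave from E5: E#6 (13 semitones up).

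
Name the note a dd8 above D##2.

D3

An octave keeps the letter name D, an octave up from D.
A doubly diminished octave spans 10 semitones, so from D##2 the target pitch is D3.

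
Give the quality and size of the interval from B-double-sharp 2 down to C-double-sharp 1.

major fourteenth

Descending from B##2 to C##1 is the same interval as ascending C##1 to B##2.
C to B spans seven letter names (C-D-E-F-G-A-B), plus an octave: a fourteenth.
The major fourteenth spans 23 semitones, and C##1 to B##2 is exactly 23 semitones — so this is a major fourteenth.
(Equivalently, a compound major seventh: a major seventh plus an octave.)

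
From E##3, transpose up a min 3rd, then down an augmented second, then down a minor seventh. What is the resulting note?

A minor third up from E##3 is G##3.
An augmented second down from G##3 is F#3.
A minor seventh down from F#3 is G#2.

G#2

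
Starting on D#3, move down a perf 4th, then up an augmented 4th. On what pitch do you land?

A perfect fourth down from D#3 is A#2.
Up an augmented fourth from A#2: D##3 (6 semitones up).

D##3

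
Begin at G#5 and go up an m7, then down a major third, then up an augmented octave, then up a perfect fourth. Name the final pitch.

G#7

Up a minor seventh from G#5: F#6 (10 semitones up).
A major third down from F#6 is D6.
D6 up an augmented octave → D#7 (13 semitones).
A perfect fourth up from D#7 is G#7.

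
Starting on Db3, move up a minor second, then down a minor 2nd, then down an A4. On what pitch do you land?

A minor second up from Db3 is Ebb3.
A minor second down from Ebb3 is Db3.
Down an augmented fourth from Db3: Abb2 (6 semitones down).

Abb2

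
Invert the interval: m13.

First reduce the compound minor thirteenth to its simple form, a minor sixth.
The rule of nine gives the new number: 9 − 6 = 3, so a sixth becomes a third.
The quality also flips — minor becomes major — giving a major third.

major 3rd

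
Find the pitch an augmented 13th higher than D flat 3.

B 4

The thirteenth's letter: D up six letter names plus an octave → B.
An augmented thirteenth spans 22 semitones, so from Db3 the target pitch is B4.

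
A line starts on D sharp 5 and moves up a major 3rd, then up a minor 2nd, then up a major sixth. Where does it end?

A major third up from D#5 is F##5.
A minor second up from F##5 is G#5.
G#5 up a major sixth → E#6 (9 semitones).

E sharp 6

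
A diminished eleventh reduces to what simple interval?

d4

Each octave removed subtracts seven from the number: 11 − 7 = 4.
Quality carries through unchanged, so the simple form is a diminished fourth.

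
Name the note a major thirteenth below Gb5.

The thirteenth's letter: G down six letter names plus an octave → B.
A major thirteenth is 21 semitones; 21 semitones down from Gb5 gives Bbb3.

Bbb3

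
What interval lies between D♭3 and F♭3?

D to F spans three letter names (D-E-F) — that makes it a third of some quality.
At 3 semitones, Db3→Fb3 falls one short of a major third: minor.

minor 3rd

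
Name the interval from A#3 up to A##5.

A to A is the same letter name, plus 2 octaves: a fifteenth.
The perfect fifteenth is 24 semitones; here we have 25, one semitone wider: augmented.
(Equivalently, a compound augmented octave: an augmented octave plus an octave.)

A15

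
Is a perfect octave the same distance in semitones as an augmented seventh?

Yes

Both span 12 semitones: a perfect octave and an augmented seventh are the same chromatic distance.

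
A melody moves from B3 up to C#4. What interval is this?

B to C spans two letter names (B-C) — that makes it a second of some quality.
B3 to C#4 is 2 semitones, matching the major second exactly, so the quality is major.

major second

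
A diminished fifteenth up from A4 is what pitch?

For a fifteenth the letter name doesn't change: still A, two octaves up.
Moving 23 semitones up from A4 (the size of a diminished fifteenth) reaches Ab6.

Ab6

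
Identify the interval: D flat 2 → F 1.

Descending from Db2 to F1 is the same interval as ascending F1 to Db2.
F to D spans six letter names (F-G-A-B-C-D): a sixth.
F1 to Db2 is 8 semitones, a half step short of the major sixth (9), so this is minor.

m6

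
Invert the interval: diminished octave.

A1

Inverted interval numbers add to nine, so an octave pairs with a unison (8 + 1 = 9).
Quality inverts too: diminished becomes augmented. That makes the inversion an augmented unison.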